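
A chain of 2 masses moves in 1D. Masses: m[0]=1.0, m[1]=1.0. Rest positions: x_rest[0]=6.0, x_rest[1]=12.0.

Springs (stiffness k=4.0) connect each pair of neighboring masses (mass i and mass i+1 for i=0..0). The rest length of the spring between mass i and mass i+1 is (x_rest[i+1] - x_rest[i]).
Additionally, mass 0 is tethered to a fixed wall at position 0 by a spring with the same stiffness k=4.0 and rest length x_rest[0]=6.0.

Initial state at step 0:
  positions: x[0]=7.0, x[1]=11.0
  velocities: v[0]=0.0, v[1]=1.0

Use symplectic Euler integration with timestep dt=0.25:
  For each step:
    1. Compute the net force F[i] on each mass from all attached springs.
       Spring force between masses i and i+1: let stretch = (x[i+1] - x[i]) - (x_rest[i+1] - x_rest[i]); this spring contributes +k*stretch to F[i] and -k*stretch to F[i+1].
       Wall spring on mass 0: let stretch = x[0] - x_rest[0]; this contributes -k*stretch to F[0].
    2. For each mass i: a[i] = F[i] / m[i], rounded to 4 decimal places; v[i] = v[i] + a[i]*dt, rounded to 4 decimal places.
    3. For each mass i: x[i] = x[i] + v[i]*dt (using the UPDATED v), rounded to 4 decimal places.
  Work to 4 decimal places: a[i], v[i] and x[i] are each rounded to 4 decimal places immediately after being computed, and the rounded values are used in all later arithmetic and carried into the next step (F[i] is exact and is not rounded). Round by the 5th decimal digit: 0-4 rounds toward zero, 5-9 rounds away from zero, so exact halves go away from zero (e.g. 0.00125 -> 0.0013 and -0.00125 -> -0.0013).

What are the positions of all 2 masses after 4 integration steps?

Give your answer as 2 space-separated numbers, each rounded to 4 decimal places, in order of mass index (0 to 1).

Answer: 5.2930 13.1446

Derivation:
Step 0: x=[7.0000 11.0000] v=[0.0000 1.0000]
Step 1: x=[6.2500 11.7500] v=[-3.0000 3.0000]
Step 2: x=[5.3125 12.6250] v=[-3.7500 3.5000]
Step 3: x=[4.8750 13.1719] v=[-1.7500 2.1875]
Step 4: x=[5.2930 13.1446] v=[1.6719 -0.1094]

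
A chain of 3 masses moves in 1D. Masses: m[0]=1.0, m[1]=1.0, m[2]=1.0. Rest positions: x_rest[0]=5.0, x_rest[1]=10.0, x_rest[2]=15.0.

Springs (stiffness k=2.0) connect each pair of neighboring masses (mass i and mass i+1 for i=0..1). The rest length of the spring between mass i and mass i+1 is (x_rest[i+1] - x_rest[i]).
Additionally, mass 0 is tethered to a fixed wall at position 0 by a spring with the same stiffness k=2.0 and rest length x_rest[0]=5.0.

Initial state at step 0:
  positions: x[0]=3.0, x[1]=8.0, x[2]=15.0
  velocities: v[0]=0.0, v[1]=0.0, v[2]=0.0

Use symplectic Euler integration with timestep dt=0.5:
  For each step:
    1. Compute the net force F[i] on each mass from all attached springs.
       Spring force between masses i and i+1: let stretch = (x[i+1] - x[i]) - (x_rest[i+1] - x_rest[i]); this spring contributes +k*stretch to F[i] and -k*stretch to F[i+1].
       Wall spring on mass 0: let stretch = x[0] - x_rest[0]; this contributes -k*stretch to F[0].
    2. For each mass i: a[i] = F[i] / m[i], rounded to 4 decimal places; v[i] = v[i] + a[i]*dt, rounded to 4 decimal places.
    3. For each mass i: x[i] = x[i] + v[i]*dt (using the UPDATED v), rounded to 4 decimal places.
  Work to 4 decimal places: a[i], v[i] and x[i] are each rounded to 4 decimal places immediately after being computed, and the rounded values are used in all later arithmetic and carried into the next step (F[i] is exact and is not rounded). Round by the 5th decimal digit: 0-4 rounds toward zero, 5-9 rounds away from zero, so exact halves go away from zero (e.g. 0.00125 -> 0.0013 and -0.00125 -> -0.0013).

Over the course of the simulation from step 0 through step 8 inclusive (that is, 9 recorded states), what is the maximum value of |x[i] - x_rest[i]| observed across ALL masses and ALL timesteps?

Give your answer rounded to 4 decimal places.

Answer: 2.0938

Derivation:
Step 0: x=[3.0000 8.0000 15.0000] v=[0.0000 0.0000 0.0000]
Step 1: x=[4.0000 9.0000 14.0000] v=[2.0000 2.0000 -2.0000]
Step 2: x=[5.5000 10.0000 13.0000] v=[3.0000 2.0000 -2.0000]
Step 3: x=[6.5000 10.2500 13.0000] v=[2.0000 0.5000 0.0000]
Step 4: x=[6.1250 10.0000 14.1250] v=[-0.7500 -0.5000 2.2500]
Step 5: x=[4.6250 9.8750 15.6875] v=[-3.0000 -0.2500 3.1250]
Step 6: x=[3.4375 10.0313 16.8438] v=[-2.3750 0.3125 2.3125]
Step 7: x=[3.8282 10.2969 17.0938] v=[0.7813 0.5312 0.5000]
Step 8: x=[5.5391 10.7266 16.4454] v=[3.4218 0.8594 -1.2969]
Max displacement = 2.0938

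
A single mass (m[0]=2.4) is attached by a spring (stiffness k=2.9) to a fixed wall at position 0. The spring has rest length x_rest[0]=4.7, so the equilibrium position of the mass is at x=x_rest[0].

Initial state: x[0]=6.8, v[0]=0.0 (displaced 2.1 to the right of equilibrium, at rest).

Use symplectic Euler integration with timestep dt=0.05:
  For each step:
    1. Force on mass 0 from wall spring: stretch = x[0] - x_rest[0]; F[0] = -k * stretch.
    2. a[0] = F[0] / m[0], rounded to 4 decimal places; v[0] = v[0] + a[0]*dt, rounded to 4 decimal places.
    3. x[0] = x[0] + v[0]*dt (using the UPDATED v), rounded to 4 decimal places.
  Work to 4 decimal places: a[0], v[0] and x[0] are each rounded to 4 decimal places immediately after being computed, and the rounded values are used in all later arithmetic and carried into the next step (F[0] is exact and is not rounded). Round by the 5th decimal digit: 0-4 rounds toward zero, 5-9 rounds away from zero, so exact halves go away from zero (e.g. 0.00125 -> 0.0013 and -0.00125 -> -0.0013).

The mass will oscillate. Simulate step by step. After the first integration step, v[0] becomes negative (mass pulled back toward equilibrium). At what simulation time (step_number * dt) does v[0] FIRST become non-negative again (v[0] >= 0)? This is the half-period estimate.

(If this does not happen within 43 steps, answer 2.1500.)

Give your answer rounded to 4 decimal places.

Step 0: x=[6.8000] v=[0.0000]
Step 1: x=[6.7937] v=[-0.1269]
Step 2: x=[6.7810] v=[-0.2534]
Step 3: x=[6.7620] v=[-0.3791]
Step 4: x=[6.7368] v=[-0.5037]
Step 5: x=[6.7055] v=[-0.6268]
Step 6: x=[6.6681] v=[-0.7480]
Step 7: x=[6.6248] v=[-0.8669]
Step 8: x=[6.5756] v=[-0.9832]
Step 9: x=[6.5208] v=[-1.0965]
Step 10: x=[6.4605] v=[-1.2065]
Step 11: x=[6.3949] v=[-1.3129]
Step 12: x=[6.3241] v=[-1.4153]
Step 13: x=[6.2484] v=[-1.5134]
Step 14: x=[6.1681] v=[-1.6070]
Step 15: x=[6.0833] v=[-1.6957]
Step 16: x=[5.9943] v=[-1.7793]
Step 17: x=[5.9014] v=[-1.8575]
Step 18: x=[5.8049] v=[-1.9301]
Step 19: x=[5.7051] v=[-1.9969]
Step 20: x=[5.6022] v=[-2.0576]
Step 21: x=[5.4966] v=[-2.1121]
Step 22: x=[5.3886] v=[-2.1602]
Step 23: x=[5.2785] v=[-2.2018]
Step 24: x=[5.1667] v=[-2.2368]
Step 25: x=[5.0535] v=[-2.2650]
Step 26: x=[4.9392] v=[-2.2864]
Step 27: x=[4.8242] v=[-2.3009]
Step 28: x=[4.7088] v=[-2.3084]
Step 29: x=[4.5934] v=[-2.3089]
Step 30: x=[4.4783] v=[-2.3025]
Step 31: x=[4.3638] v=[-2.2891]
Step 32: x=[4.2504] v=[-2.2688]
Step 33: x=[4.1383] v=[-2.2416]
Step 34: x=[4.0279] v=[-2.2077]
Step 35: x=[3.9195] v=[-2.1671]
Step 36: x=[3.8135] v=[-2.1199]
Step 37: x=[3.7102] v=[-2.0663]
Step 38: x=[3.6099] v=[-2.0065]
Step 39: x=[3.5129] v=[-1.9406]
Step 40: x=[3.4195] v=[-1.8689]
Step 41: x=[3.3299] v=[-1.7915]
Step 42: x=[3.2445] v=[-1.7087]
Step 43: x=[3.1635] v=[-1.6208]
v[0] did not become non-negative within 43 steps; using fallback time=2.1500

Answer: 2.1500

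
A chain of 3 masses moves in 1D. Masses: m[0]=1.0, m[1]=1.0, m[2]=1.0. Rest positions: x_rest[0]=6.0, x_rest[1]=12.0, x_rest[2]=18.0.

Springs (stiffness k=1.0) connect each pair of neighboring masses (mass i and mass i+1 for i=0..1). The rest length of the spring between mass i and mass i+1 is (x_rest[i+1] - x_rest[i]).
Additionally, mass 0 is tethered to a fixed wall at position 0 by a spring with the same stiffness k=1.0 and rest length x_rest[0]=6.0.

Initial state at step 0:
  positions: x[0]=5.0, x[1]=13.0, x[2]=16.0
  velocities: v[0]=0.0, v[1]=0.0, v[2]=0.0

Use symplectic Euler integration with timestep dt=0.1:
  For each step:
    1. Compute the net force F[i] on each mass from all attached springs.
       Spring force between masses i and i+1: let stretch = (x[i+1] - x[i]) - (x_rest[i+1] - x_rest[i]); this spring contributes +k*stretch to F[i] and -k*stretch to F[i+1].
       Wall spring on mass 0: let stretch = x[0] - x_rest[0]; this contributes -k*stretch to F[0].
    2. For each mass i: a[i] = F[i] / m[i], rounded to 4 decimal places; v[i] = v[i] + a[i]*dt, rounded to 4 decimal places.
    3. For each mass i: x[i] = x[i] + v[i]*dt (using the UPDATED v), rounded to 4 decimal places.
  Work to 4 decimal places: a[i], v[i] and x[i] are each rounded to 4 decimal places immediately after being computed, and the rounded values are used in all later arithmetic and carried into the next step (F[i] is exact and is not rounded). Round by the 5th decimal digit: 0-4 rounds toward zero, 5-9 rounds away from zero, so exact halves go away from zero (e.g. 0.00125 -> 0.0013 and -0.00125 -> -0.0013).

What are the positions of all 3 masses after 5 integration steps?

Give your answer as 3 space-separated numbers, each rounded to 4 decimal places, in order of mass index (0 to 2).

Answer: 5.4125 12.3046 16.4226

Derivation:
Step 0: x=[5.0000 13.0000 16.0000] v=[0.0000 0.0000 0.0000]
Step 1: x=[5.0300 12.9500 16.0300] v=[0.3000 -0.5000 0.3000]
Step 2: x=[5.0889 12.8516 16.0892] v=[0.5890 -0.9840 0.5920]
Step 3: x=[5.1745 12.7080 16.1760] v=[0.8564 -1.4365 0.8682]
Step 4: x=[5.2837 12.5237 16.2881] v=[1.0923 -1.8431 1.1214]
Step 5: x=[5.4125 12.3046 16.4226] v=[1.2879 -2.1907 1.3450]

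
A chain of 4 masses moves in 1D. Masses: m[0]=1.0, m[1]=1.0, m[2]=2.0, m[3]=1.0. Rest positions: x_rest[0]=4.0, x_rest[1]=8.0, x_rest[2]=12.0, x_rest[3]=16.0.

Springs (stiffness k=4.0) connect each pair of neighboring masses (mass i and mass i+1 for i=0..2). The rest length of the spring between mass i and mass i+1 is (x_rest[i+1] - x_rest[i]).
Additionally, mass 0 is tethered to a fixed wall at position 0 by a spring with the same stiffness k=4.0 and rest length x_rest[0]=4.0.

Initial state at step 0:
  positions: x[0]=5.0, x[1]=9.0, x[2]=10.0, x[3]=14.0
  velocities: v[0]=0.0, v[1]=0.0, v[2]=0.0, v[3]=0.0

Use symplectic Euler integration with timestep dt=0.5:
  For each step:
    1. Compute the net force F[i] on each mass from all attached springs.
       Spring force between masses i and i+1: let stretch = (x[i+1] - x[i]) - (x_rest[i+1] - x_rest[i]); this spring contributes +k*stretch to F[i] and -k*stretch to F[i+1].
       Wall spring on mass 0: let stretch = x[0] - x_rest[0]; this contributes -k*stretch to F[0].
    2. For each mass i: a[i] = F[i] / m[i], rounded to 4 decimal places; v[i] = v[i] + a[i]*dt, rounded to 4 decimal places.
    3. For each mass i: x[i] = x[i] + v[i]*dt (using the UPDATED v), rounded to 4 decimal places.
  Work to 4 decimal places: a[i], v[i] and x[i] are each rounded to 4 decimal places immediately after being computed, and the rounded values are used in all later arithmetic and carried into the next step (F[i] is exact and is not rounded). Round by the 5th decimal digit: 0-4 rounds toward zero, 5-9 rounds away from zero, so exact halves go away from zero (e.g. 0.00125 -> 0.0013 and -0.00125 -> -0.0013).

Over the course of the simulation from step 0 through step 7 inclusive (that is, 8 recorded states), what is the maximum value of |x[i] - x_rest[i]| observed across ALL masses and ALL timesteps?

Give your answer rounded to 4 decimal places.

Answer: 3.0000

Derivation:
Step 0: x=[5.0000 9.0000 10.0000 14.0000] v=[0.0000 0.0000 0.0000 0.0000]
Step 1: x=[4.0000 6.0000 11.5000 14.0000] v=[-2.0000 -6.0000 3.0000 0.0000]
Step 2: x=[1.0000 6.5000 11.5000 15.5000] v=[-6.0000 1.0000 0.0000 3.0000]
Step 3: x=[2.5000 6.5000 11.0000 17.0000] v=[3.0000 0.0000 -1.0000 3.0000]
Step 4: x=[5.5000 7.0000 11.2500 16.5000] v=[6.0000 1.0000 0.5000 -1.0000]
Step 5: x=[4.5000 10.2500 12.0000 14.7500] v=[-2.0000 6.5000 1.5000 -3.5000]
Step 6: x=[4.7500 9.5000 13.2500 14.2500] v=[0.5000 -1.5000 2.5000 -1.0000]
Step 7: x=[5.0000 7.7500 13.1250 16.7500] v=[0.5000 -3.5000 -0.2500 5.0000]
Max displacement = 3.0000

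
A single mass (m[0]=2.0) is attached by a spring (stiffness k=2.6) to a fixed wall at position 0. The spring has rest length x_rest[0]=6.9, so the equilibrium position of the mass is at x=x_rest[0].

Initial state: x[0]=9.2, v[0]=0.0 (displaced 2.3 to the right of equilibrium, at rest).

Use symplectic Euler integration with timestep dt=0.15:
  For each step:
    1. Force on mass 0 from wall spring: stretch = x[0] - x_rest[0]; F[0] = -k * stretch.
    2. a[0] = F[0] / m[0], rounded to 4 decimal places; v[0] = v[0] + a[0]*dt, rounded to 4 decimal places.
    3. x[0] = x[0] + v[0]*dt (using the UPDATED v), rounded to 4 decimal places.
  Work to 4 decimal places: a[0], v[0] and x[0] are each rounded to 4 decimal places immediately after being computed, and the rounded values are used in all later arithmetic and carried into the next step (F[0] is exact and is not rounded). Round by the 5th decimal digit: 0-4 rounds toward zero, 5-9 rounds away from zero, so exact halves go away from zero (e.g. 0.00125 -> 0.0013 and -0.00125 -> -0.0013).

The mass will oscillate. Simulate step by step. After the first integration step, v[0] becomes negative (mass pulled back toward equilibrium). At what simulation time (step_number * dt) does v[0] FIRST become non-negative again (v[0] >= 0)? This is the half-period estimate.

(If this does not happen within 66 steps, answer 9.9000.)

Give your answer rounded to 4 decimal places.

Step 0: x=[9.2000] v=[0.0000]
Step 1: x=[9.1327] v=[-0.4485]
Step 2: x=[9.0001] v=[-0.8839]
Step 3: x=[8.8061] v=[-1.2934]
Step 4: x=[8.5563] v=[-1.6651]
Step 5: x=[8.2581] v=[-1.9881]
Step 6: x=[7.9202] v=[-2.2529]
Step 7: x=[7.5524] v=[-2.4518]
Step 8: x=[7.1656] v=[-2.5790]
Step 9: x=[6.7710] v=[-2.6308]
Step 10: x=[6.3802] v=[-2.6056]
Step 11: x=[6.0046] v=[-2.5042]
Step 12: x=[5.6552] v=[-2.3296]
Step 13: x=[5.3422] v=[-2.0869]
Step 14: x=[5.0747] v=[-1.7831]
Step 15: x=[4.8606] v=[-1.4272]
Step 16: x=[4.7062] v=[-1.0295]
Step 17: x=[4.6159] v=[-0.6017]
Step 18: x=[4.5925] v=[-0.1563]
Step 19: x=[4.6366] v=[0.2937]
First v>=0 after going negative at step 19, time=2.8500

Answer: 2.8500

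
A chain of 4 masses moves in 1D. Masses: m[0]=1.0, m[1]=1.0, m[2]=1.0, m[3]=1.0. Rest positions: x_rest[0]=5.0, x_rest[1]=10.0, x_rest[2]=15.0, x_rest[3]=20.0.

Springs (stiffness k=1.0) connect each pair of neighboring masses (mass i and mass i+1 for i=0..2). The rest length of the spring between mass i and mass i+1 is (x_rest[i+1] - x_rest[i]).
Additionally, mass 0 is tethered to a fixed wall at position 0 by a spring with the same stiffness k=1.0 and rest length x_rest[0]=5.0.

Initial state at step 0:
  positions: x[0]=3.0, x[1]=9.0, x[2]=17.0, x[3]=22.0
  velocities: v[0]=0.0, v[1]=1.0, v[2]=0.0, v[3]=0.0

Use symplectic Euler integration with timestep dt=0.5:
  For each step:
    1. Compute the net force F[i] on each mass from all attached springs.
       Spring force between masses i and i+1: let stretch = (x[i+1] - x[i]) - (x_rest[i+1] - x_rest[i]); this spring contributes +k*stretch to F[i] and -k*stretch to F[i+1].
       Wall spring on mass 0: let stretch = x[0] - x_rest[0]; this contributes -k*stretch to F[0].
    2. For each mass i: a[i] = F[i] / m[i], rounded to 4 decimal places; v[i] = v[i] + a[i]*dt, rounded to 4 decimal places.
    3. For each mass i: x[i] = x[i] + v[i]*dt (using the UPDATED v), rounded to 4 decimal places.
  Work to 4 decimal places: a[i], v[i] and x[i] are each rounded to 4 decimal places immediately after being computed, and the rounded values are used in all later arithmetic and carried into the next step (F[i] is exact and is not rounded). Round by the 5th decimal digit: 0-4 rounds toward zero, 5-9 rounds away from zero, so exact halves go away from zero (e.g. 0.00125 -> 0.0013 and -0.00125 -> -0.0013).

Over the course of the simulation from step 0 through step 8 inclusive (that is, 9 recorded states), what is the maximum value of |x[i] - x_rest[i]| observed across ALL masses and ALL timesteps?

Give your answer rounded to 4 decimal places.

Answer: 2.9971

Derivation:
Step 0: x=[3.0000 9.0000 17.0000 22.0000] v=[0.0000 1.0000 0.0000 0.0000]
Step 1: x=[3.7500 10.0000 16.2500 22.0000] v=[1.5000 2.0000 -1.5000 0.0000]
Step 2: x=[5.1250 11.0000 15.3750 21.8125] v=[2.7500 2.0000 -1.7500 -0.3750]
Step 3: x=[6.6875 11.6250 15.0156 21.2656] v=[3.1250 1.2500 -0.7188 -1.0938]
Step 4: x=[7.8125 11.8633 15.3711 20.4062] v=[2.2500 0.4766 0.7109 -1.7188]
Step 5: x=[7.9971 11.9659 16.1084 19.5380] v=[0.3692 0.2051 1.4746 -1.7364]
Step 6: x=[7.1746 12.1119 16.6675 19.0624] v=[-1.6450 0.2920 1.1182 -0.9512]
Step 7: x=[5.7928 12.1625 16.6865 19.2381] v=[-2.7637 0.1012 0.0379 0.3514]
Step 8: x=[4.5552 11.7517 16.2124 20.0259] v=[-2.4753 -0.8217 -0.9483 1.5756]
Max displacement = 2.9971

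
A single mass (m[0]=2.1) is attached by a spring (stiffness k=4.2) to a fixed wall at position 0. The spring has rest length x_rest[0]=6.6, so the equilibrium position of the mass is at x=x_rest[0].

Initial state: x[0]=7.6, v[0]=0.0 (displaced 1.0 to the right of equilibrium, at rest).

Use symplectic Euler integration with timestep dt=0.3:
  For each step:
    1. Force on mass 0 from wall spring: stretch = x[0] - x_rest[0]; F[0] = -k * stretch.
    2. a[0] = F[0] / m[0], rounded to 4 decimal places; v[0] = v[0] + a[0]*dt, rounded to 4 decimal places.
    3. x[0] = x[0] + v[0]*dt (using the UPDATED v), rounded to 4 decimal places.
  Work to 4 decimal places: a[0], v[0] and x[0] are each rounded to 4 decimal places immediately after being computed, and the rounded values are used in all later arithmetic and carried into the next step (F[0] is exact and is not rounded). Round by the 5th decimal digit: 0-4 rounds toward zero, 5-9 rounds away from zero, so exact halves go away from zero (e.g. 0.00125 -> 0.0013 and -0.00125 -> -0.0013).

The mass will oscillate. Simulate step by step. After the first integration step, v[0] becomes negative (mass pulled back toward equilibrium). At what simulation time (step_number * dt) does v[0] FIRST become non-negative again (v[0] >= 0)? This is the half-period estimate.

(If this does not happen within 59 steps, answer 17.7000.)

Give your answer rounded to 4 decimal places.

Step 0: x=[7.6000] v=[0.0000]
Step 1: x=[7.4200] v=[-0.6000]
Step 2: x=[7.0924] v=[-1.0920]
Step 3: x=[6.6762] v=[-1.3874]
Step 4: x=[6.2463] v=[-1.4331]
Step 5: x=[5.8800] v=[-1.2209]
Step 6: x=[5.6433] v=[-0.7889]
Step 7: x=[5.5788] v=[-0.2149]
Step 8: x=[5.6981] v=[0.3978]
First v>=0 after going negative at step 8, time=2.4000

Answer: 2.4000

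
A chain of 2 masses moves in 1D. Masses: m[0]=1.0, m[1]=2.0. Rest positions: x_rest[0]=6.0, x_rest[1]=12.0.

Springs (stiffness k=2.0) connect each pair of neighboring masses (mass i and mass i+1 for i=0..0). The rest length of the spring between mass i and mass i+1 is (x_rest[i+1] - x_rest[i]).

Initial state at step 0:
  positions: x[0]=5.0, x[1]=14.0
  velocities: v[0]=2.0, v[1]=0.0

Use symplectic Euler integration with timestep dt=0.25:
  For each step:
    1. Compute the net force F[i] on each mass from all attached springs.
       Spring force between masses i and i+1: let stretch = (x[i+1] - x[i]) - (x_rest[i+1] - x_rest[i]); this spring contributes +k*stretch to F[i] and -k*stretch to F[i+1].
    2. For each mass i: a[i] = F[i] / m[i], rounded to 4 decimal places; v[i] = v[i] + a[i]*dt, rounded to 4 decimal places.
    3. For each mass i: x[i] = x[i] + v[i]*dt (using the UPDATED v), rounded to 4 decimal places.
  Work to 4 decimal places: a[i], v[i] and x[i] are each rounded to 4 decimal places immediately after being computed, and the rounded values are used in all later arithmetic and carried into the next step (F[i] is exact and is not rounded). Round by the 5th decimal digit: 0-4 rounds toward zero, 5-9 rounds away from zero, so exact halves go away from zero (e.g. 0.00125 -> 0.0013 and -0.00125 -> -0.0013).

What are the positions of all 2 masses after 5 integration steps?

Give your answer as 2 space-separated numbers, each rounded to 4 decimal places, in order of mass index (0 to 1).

Step 0: x=[5.0000 14.0000] v=[2.0000 0.0000]
Step 1: x=[5.8750 13.8125] v=[3.5000 -0.7500]
Step 2: x=[6.9922 13.5039] v=[4.4688 -1.2344]
Step 3: x=[8.1734 13.1633] v=[4.7247 -1.3623]
Step 4: x=[9.2283 12.8859] v=[4.2197 -1.1098]
Step 5: x=[9.9904 12.7549] v=[3.0485 -0.5242]

Answer: 9.9904 12.7549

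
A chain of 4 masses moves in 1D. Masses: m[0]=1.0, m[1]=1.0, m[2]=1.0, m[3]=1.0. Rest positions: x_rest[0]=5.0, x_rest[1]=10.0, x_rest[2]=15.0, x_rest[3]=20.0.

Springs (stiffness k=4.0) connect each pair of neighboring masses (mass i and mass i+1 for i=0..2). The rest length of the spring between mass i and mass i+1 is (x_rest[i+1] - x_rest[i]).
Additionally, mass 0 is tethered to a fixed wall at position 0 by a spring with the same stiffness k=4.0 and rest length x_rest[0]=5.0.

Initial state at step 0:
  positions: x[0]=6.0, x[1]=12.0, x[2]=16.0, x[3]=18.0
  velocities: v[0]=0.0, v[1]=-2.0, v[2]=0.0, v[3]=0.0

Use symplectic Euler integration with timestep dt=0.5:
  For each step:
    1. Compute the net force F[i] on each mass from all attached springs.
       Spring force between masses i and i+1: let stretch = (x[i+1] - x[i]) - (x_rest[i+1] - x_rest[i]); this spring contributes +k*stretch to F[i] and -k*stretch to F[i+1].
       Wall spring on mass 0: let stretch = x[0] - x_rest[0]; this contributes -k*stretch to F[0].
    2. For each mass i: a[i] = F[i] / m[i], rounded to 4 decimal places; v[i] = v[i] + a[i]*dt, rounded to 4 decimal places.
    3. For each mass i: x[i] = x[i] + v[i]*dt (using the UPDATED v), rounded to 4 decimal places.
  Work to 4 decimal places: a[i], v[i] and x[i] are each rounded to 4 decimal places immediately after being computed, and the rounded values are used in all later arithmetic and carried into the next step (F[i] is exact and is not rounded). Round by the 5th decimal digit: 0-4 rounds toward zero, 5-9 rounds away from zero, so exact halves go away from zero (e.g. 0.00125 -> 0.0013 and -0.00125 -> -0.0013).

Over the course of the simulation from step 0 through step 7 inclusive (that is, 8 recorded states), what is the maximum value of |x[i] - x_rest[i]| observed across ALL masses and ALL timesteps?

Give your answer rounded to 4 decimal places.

Answer: 3.0000

Derivation:
Step 0: x=[6.0000 12.0000 16.0000 18.0000] v=[0.0000 -2.0000 0.0000 0.0000]
Step 1: x=[6.0000 9.0000 14.0000 21.0000] v=[0.0000 -6.0000 -4.0000 6.0000]
Step 2: x=[3.0000 8.0000 14.0000 22.0000] v=[-6.0000 -2.0000 0.0000 2.0000]
Step 3: x=[2.0000 8.0000 16.0000 20.0000] v=[-2.0000 0.0000 4.0000 -4.0000]
Step 4: x=[5.0000 10.0000 14.0000 19.0000] v=[6.0000 4.0000 -4.0000 -2.0000]
Step 5: x=[8.0000 11.0000 13.0000 18.0000] v=[6.0000 2.0000 -2.0000 -2.0000]
Step 6: x=[6.0000 11.0000 15.0000 17.0000] v=[-4.0000 0.0000 4.0000 -2.0000]
Step 7: x=[3.0000 10.0000 15.0000 19.0000] v=[-6.0000 -2.0000 0.0000 4.0000]
Max displacement = 3.0000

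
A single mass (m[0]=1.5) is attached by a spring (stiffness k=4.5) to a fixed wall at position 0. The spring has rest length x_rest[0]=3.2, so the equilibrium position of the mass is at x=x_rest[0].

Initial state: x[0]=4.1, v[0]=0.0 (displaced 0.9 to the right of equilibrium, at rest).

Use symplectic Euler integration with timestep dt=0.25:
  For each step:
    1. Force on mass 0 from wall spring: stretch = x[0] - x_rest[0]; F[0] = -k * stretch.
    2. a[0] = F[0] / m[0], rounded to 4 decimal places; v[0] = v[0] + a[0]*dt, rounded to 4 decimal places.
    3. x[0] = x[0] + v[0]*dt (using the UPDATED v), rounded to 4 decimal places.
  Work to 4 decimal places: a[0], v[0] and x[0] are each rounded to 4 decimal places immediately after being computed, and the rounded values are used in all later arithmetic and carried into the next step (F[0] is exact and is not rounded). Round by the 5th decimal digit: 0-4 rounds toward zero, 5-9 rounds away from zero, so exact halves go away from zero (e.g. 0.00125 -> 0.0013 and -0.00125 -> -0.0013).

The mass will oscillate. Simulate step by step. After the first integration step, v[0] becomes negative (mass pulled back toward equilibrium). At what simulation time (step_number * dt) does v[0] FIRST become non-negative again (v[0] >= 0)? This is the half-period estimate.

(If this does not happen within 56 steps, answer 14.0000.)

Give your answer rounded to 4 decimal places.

Answer: 2.0000

Derivation:
Step 0: x=[4.1000] v=[0.0000]
Step 1: x=[3.9313] v=[-0.6750]
Step 2: x=[3.6254] v=[-1.2235]
Step 3: x=[3.2398] v=[-1.5426]
Step 4: x=[2.8467] v=[-1.5725]
Step 5: x=[2.5198] v=[-1.3075]
Step 6: x=[2.3205] v=[-0.7974]
Step 7: x=[2.2861] v=[-0.1378]
Step 8: x=[2.4230] v=[0.5476]
First v>=0 after going negative at step 8, time=2.0000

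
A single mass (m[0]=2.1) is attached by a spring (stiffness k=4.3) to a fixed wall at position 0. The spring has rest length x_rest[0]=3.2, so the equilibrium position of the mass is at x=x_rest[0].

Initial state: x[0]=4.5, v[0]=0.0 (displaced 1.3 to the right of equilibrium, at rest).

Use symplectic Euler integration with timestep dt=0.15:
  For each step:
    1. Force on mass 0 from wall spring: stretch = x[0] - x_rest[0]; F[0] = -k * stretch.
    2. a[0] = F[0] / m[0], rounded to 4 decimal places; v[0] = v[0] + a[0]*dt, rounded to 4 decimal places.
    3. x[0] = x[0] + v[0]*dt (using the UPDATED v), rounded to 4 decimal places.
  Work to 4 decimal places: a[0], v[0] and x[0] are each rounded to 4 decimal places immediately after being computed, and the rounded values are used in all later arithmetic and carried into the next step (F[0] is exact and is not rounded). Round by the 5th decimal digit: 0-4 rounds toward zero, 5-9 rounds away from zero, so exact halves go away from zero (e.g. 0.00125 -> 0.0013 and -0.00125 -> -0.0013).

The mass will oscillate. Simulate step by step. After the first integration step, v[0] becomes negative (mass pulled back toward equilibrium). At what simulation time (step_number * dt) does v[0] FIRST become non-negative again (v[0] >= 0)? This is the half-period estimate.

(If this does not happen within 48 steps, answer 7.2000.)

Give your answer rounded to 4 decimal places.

Answer: 2.2500

Derivation:
Step 0: x=[4.5000] v=[0.0000]
Step 1: x=[4.4401] v=[-0.3993]
Step 2: x=[4.3231] v=[-0.7802]
Step 3: x=[4.1543] v=[-1.1252]
Step 4: x=[3.9416] v=[-1.4183]
Step 5: x=[3.6947] v=[-1.6461]
Step 6: x=[3.4250] v=[-1.7981]
Step 7: x=[3.1449] v=[-1.8672]
Step 8: x=[2.8674] v=[-1.8503]
Step 9: x=[2.6052] v=[-1.7482]
Step 10: x=[2.3704] v=[-1.5655]
Step 11: x=[2.1738] v=[-1.3107]
Step 12: x=[2.0245] v=[-0.9955]
Step 13: x=[1.9293] v=[-0.6345]
Step 14: x=[1.8927] v=[-0.2442]
Step 15: x=[1.9163] v=[0.1573]
First v>=0 after going negative at step 15, time=2.2500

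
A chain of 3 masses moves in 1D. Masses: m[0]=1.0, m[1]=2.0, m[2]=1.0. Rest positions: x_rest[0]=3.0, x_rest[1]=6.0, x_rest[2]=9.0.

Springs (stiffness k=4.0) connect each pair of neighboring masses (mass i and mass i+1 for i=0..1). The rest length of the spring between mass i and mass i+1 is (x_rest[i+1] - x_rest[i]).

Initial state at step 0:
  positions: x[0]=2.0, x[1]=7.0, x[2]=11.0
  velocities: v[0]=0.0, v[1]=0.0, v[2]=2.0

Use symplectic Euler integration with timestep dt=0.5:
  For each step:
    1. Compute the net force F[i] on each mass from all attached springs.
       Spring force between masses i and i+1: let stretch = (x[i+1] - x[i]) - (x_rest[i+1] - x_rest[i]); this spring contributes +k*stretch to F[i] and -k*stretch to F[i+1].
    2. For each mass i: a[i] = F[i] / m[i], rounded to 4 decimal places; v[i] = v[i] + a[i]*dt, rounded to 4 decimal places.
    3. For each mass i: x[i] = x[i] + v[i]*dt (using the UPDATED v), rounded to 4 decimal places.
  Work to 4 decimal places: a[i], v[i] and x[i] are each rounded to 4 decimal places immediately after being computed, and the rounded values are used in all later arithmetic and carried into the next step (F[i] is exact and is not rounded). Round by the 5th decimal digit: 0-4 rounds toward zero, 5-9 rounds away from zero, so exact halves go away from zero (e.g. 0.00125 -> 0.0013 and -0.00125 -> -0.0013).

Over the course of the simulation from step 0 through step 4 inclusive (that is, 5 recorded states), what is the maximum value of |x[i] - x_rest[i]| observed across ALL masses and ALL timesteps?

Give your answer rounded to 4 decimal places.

Answer: 2.5000

Derivation:
Step 0: x=[2.0000 7.0000 11.0000] v=[0.0000 0.0000 2.0000]
Step 1: x=[4.0000 6.5000 11.0000] v=[4.0000 -1.0000 0.0000]
Step 2: x=[5.5000 7.0000 9.5000] v=[3.0000 1.0000 -3.0000]
Step 3: x=[5.5000 8.0000 8.5000] v=[0.0000 2.0000 -2.0000]
Step 4: x=[5.0000 8.0000 10.0000] v=[-1.0000 0.0000 3.0000]
Max displacement = 2.5000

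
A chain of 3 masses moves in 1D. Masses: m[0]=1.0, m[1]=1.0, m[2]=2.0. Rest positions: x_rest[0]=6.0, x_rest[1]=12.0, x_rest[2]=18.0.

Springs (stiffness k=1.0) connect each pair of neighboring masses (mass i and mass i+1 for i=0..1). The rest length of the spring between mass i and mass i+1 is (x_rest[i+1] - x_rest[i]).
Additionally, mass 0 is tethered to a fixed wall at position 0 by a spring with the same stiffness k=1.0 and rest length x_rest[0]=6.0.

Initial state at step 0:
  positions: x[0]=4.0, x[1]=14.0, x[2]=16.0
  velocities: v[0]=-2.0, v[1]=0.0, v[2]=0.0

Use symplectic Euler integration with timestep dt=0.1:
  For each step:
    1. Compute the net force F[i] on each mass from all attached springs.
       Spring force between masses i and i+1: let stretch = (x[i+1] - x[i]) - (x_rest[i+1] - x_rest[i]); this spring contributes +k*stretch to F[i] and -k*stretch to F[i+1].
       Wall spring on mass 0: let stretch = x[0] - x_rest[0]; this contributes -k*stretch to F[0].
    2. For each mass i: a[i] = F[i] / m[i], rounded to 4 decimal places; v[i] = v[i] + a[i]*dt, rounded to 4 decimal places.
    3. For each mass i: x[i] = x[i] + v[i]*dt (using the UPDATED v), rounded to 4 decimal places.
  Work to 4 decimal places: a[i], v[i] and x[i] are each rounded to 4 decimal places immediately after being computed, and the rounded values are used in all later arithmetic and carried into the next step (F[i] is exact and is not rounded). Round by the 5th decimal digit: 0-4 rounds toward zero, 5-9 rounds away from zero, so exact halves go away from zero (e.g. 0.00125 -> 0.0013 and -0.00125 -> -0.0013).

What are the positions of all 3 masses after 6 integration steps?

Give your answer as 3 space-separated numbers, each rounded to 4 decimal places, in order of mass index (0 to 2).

Answer: 4.0598 12.4164 16.3857

Derivation:
Step 0: x=[4.0000 14.0000 16.0000] v=[-2.0000 0.0000 0.0000]
Step 1: x=[3.8600 13.9200 16.0200] v=[-1.4000 -0.8000 0.2000]
Step 2: x=[3.7820 13.7604 16.0595] v=[-0.7800 -1.5960 0.3950]
Step 3: x=[3.7660 13.5240 16.1175] v=[-0.1604 -2.3639 0.5801]
Step 4: x=[3.8099 13.2160 16.1925] v=[0.4388 -3.0804 0.7504]
Step 5: x=[3.9097 12.8437 16.2827] v=[0.9984 -3.7234 0.9016]
Step 6: x=[4.0598 12.4164 16.3857] v=[1.5008 -4.2729 1.0297]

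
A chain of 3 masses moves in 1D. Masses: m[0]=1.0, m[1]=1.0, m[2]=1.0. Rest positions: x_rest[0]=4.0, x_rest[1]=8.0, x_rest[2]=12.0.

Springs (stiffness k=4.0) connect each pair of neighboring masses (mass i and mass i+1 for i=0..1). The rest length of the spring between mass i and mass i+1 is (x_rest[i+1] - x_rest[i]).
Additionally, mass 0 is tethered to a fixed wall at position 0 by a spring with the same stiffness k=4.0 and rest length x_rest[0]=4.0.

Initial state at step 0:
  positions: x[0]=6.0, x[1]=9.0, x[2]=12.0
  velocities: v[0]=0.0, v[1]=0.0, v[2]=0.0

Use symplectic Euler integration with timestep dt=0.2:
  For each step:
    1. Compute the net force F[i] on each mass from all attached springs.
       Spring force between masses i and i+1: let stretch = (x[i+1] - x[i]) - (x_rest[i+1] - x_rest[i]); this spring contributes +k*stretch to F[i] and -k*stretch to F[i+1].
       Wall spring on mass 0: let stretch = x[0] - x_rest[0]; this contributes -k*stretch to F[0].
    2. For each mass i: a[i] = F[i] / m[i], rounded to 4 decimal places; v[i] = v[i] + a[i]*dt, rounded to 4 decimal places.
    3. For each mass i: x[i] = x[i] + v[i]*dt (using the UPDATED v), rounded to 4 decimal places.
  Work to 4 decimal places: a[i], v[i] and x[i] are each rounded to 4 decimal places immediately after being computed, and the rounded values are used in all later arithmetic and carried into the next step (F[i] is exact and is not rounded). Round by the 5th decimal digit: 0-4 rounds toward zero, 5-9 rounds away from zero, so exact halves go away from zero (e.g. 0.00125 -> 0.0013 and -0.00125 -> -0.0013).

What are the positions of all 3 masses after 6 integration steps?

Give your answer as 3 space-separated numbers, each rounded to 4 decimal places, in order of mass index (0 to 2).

Step 0: x=[6.0000 9.0000 12.0000] v=[0.0000 0.0000 0.0000]
Step 1: x=[5.5200 9.0000 12.1600] v=[-2.4000 0.0000 0.8000]
Step 2: x=[4.7136 8.9488 12.4544] v=[-4.0320 -0.2560 1.4720]
Step 3: x=[3.8307 8.7809 12.8279] v=[-4.4147 -0.8397 1.8675]
Step 4: x=[3.1269 8.4684 13.1939] v=[-3.5191 -1.5623 1.8299]
Step 5: x=[2.7774 8.0574 13.4438] v=[-1.7474 -2.0551 1.2495]
Step 6: x=[2.8283 7.6634 13.4719] v=[0.2547 -1.9700 0.1404]

Answer: 2.8283 7.6634 13.4719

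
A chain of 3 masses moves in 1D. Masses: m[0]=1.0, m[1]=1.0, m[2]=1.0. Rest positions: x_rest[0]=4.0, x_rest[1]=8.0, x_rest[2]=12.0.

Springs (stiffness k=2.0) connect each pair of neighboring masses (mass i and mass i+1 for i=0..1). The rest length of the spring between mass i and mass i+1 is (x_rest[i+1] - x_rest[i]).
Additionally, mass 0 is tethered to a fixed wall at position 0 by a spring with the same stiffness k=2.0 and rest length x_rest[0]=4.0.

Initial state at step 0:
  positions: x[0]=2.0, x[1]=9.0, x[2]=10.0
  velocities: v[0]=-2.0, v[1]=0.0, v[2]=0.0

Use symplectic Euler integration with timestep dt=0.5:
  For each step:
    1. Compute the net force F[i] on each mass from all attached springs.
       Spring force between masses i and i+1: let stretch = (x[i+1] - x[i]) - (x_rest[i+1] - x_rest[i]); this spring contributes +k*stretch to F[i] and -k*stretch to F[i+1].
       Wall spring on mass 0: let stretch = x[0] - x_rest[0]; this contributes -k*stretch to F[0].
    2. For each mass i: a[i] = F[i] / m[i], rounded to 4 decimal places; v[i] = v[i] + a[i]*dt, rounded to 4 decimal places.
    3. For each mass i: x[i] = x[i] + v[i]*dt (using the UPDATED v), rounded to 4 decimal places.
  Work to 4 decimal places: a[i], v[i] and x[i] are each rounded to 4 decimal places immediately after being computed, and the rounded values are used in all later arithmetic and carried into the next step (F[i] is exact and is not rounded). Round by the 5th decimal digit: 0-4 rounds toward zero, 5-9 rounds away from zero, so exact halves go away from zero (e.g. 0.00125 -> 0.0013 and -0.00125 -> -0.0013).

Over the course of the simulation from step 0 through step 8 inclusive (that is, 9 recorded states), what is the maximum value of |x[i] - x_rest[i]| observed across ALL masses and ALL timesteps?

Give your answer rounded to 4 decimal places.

Step 0: x=[2.0000 9.0000 10.0000] v=[-2.0000 0.0000 0.0000]
Step 1: x=[3.5000 6.0000 11.5000] v=[3.0000 -6.0000 3.0000]
Step 2: x=[4.5000 4.5000 12.2500] v=[2.0000 -3.0000 1.5000]
Step 3: x=[3.2500 6.8750 11.1250] v=[-2.5000 4.7500 -2.2500]
Step 4: x=[2.1875 9.5625 9.8750] v=[-2.1250 5.3750 -2.5000]
Step 5: x=[3.7188 8.7188 10.4688] v=[3.0625 -1.6875 1.1875]
Step 6: x=[5.8907 6.2501 12.1876] v=[4.3437 -4.9375 3.4375]
Step 7: x=[5.2969 6.5704 12.9376] v=[-1.1876 0.6406 1.5000]
Step 8: x=[2.6914 9.4376 12.5040] v=[-5.2110 5.7343 -0.8672]
Max displacement = 3.5000

Answer: 3.5000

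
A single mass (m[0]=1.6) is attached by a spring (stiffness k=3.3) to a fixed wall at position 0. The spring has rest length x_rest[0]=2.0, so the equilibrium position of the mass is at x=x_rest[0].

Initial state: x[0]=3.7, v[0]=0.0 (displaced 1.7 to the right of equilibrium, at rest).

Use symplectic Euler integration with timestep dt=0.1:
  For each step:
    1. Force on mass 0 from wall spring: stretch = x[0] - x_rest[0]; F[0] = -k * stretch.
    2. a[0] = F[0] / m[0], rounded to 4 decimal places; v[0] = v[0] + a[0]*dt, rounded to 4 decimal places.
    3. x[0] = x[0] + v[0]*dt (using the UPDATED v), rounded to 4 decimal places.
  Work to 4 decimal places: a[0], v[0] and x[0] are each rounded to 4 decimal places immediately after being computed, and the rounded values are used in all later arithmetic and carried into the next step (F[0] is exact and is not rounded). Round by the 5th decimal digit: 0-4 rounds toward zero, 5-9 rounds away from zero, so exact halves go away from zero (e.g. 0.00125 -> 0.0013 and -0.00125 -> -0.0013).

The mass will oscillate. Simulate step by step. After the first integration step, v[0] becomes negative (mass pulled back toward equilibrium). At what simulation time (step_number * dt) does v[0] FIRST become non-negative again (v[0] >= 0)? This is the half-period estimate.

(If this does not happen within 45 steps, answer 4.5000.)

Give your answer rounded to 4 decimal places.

Answer: 2.2000

Derivation:
Step 0: x=[3.7000] v=[0.0000]
Step 1: x=[3.6649] v=[-0.3506]
Step 2: x=[3.5955] v=[-0.6940]
Step 3: x=[3.4932] v=[-1.0231]
Step 4: x=[3.3601] v=[-1.3311]
Step 5: x=[3.1989] v=[-1.6116]
Step 6: x=[3.0130] v=[-1.8589]
Step 7: x=[2.8062] v=[-2.0678]
Step 8: x=[2.5828] v=[-2.2341]
Step 9: x=[2.3474] v=[-2.3543]
Step 10: x=[2.1048] v=[-2.4260]
Step 11: x=[1.8600] v=[-2.4476]
Step 12: x=[1.6181] v=[-2.4187]
Step 13: x=[1.3841] v=[-2.3399]
Step 14: x=[1.1628] v=[-2.2129]
Step 15: x=[0.9588] v=[-2.0402]
Step 16: x=[0.7763] v=[-1.8255]
Step 17: x=[0.6190] v=[-1.5731]
Step 18: x=[0.4902] v=[-1.2883]
Step 19: x=[0.3925] v=[-0.9769]
Step 20: x=[0.3280] v=[-0.6454]
Step 21: x=[0.2979] v=[-0.3006]
Step 22: x=[0.3030] v=[0.0505]
First v>=0 after going negative at step 22, time=2.2000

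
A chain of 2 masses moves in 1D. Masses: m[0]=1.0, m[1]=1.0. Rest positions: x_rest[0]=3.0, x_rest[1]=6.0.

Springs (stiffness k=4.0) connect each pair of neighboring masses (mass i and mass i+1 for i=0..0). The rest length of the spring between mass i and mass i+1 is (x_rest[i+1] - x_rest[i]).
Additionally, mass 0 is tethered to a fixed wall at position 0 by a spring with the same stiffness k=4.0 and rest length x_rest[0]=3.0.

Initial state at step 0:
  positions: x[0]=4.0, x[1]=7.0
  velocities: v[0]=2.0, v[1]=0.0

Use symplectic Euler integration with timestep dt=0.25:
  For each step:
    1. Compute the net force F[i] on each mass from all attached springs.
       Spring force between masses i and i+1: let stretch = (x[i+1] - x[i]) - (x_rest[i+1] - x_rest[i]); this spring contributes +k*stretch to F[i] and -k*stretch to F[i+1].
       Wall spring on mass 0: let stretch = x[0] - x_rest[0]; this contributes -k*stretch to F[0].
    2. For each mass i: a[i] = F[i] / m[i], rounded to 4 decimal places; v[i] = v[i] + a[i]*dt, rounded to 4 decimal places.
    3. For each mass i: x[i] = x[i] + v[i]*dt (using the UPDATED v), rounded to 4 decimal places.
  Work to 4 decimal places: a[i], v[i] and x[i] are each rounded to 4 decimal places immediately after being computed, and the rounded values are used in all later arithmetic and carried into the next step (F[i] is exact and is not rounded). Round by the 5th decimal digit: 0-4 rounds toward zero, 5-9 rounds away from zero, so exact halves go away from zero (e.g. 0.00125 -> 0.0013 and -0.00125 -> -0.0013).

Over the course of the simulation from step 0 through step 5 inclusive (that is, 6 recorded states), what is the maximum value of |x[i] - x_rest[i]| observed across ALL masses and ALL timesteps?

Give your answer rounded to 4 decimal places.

Answer: 1.2500

Derivation:
Step 0: x=[4.0000 7.0000] v=[2.0000 0.0000]
Step 1: x=[4.2500 7.0000] v=[1.0000 0.0000]
Step 2: x=[4.1250 7.0625] v=[-0.5000 0.2500]
Step 3: x=[3.7031 7.1406] v=[-1.6875 0.3125]
Step 4: x=[3.2148 7.1094] v=[-1.9531 -0.1250]
Step 5: x=[2.8965 6.8545] v=[-1.2733 -1.0196]
Max displacement = 1.2500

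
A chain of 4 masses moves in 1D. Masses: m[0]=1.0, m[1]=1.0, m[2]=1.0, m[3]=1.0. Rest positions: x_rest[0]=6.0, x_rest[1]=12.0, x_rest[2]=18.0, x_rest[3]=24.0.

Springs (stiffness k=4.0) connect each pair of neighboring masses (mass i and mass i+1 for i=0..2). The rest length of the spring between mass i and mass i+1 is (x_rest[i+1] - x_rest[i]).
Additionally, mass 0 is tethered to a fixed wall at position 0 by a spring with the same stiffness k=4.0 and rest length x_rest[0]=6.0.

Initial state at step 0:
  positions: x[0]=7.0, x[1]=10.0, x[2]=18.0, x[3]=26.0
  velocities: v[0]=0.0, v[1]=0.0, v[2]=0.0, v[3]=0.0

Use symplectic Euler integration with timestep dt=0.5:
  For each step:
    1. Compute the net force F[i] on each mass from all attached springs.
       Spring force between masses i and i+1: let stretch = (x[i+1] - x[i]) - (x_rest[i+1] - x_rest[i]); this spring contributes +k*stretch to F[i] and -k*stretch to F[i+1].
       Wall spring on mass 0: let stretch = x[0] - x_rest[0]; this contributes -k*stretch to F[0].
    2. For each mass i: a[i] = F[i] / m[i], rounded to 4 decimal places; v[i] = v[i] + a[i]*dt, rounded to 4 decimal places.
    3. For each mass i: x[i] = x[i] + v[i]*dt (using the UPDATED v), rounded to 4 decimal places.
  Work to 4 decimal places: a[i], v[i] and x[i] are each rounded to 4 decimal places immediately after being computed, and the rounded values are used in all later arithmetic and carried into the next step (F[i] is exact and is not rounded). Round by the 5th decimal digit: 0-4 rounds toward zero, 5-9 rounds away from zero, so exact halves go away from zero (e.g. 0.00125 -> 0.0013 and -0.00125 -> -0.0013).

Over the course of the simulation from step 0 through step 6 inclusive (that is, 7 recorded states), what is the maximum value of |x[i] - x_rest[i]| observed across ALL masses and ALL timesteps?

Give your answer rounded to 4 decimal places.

Answer: 3.0000

Derivation:
Step 0: x=[7.0000 10.0000 18.0000 26.0000] v=[0.0000 0.0000 0.0000 0.0000]
Step 1: x=[3.0000 15.0000 18.0000 24.0000] v=[-8.0000 10.0000 0.0000 -4.0000]
Step 2: x=[8.0000 11.0000 21.0000 22.0000] v=[10.0000 -8.0000 6.0000 -4.0000]
Step 3: x=[8.0000 14.0000 15.0000 25.0000] v=[0.0000 6.0000 -12.0000 6.0000]
Step 4: x=[6.0000 12.0000 18.0000 24.0000] v=[-4.0000 -4.0000 6.0000 -2.0000]
Step 5: x=[4.0000 10.0000 21.0000 23.0000] v=[-4.0000 -4.0000 6.0000 -2.0000]
Step 6: x=[4.0000 13.0000 15.0000 26.0000] v=[0.0000 6.0000 -12.0000 6.0000]
Max displacement = 3.0000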